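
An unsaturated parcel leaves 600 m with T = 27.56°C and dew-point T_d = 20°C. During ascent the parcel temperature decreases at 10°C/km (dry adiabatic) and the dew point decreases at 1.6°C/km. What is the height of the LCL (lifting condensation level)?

T and T_d converge at 10 − 1.6 = 8.4°C per km
Height above start = (27.56 − 20) / 8.4 = 0.9 km
LCL altitude = 600 m + 900 m = 1500 m

1500 m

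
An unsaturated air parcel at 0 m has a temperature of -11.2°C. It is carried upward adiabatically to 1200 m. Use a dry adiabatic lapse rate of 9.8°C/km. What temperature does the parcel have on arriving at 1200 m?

From 0 m to 1200 m (dry adiabatic): cools by 9.8 × 1.2 = 11.76°C, giving -22.96°C.

-22.96°C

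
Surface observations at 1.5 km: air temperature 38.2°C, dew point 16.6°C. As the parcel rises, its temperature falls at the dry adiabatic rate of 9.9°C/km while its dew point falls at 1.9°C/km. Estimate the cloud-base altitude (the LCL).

4.2 km

T and T_d converge at 9.9 − 1.9 = 8°C per km
Height above start = (38.2 − 16.6) / 8 = 2.7 km
LCL altitude = 1500 m + 2700 m = 4200 m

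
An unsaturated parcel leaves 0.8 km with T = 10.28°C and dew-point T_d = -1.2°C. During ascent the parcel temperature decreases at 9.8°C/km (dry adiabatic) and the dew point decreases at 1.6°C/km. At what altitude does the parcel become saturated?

T and T_d converge at 9.8 − 1.6 = 8.2°C per km
Height above start = (10.28 − (-1.2)) / 8.2 = 1.4 km
LCL altitude = 800 m + 1400 m = 2200 m

2.2 km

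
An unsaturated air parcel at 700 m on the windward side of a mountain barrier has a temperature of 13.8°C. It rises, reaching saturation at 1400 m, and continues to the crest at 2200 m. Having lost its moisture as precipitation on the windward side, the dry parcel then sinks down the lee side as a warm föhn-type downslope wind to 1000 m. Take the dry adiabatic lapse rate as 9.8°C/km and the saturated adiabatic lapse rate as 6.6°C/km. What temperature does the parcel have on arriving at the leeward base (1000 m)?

13.42°C

From 700 m to 1400 m (dry): cools by 9.8 × 0.7 = 6.86°C, giving 6.94°C.
From 1400 m to 2200 m (saturated): cools by 6.6 × 0.8 = 5.28°C, giving 1.66°C.
From 2200 m to 1000 m (dry descent): warms by 9.8 × 1.2 = 11.76°C, giving 13.42°C.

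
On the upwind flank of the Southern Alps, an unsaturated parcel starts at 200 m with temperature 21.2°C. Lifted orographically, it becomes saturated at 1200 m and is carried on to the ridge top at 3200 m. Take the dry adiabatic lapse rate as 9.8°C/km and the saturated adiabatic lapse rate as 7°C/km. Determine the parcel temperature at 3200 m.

-2.6°C

Dry to 1200 m: -9.8 × 1 km = -9.8°C, so T = 11.4°C.
Saturated to 3200 m: -7 × 2 km = -14°C, so T = -2.6°C.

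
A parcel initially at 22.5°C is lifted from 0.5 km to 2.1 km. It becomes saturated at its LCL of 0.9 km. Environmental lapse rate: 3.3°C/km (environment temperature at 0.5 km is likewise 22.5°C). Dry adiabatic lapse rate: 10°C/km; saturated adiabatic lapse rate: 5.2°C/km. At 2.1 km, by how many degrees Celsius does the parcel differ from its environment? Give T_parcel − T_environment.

Parcel:
  Dry to 900 m: -10 × 0.4 km = -4°C, so T = 18.5°C.
  Saturated to 2100 m: -5.2 × 1.2 km = -6.24°C, so T = 12.26°C.
Environment:
  Environment to 2100 m: -3.3 × 1.6 km = -5.28°C, so T = 17.22°C.
T_parcel − T_env = 12.26 − 17.22 = -4.96°C

-4.96°C (parcel cooler than environment)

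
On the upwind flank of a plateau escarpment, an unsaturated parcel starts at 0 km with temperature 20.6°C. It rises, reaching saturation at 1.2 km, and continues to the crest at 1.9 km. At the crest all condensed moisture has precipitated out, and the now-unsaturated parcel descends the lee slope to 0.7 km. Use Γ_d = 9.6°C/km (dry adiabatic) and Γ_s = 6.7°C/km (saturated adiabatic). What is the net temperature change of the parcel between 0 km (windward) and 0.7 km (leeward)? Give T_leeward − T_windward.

0–1200 m, dry: Δz = 1.2 km ⇒ ΔT = -11.52°C; T = 9.08°C
1200–1900 m, saturated: Δz = 0.7 km ⇒ ΔT = -4.69°C; T = 4.39°C
1900–700 m, dry descent: Δz = 1.2 km ⇒ ΔT = +11.52°C; T = 15.91°C
Net change vs windward start: 15.91 − 20.6 = -4.69°C

-4.69°C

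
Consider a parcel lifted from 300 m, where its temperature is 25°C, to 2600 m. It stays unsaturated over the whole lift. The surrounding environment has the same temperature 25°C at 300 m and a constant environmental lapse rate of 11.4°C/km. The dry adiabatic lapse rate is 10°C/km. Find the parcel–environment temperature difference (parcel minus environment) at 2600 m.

Parcel:
  300–2600 m, dry: Δz = 2.3 km ⇒ ΔT = -23°C; T = 2°C
Environment:
  300–2600 m, environment: Δz = 2.3 km ⇒ ΔT = -26.22°C; T = -1.22°C
T_parcel − T_env = 2 − (-1.22) = +3.22°C

+3.22°C (parcel warmer than environment)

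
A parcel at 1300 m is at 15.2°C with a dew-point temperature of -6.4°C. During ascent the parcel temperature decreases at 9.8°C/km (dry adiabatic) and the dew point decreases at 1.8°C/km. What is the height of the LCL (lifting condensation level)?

T and T_d converge at 9.8 − 1.8 = 8°C per km
Height above start = (15.2 − (-6.4)) / 8 = 2.7 km
LCL altitude = 1300 m + 2700 m = 4000 m

4000 m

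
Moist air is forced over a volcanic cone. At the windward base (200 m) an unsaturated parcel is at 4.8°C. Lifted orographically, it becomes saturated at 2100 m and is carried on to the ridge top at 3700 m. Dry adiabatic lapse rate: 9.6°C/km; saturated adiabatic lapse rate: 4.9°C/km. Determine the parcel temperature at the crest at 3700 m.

-21.28°C

From 200 m to 2100 m (dry): cools by 9.6 × 1.9 = 18.24°C, giving -13.44°C.
From 2100 m to 3700 m (saturated): cools by 4.9 × 1.6 = 7.84°C, giving -21.28°C.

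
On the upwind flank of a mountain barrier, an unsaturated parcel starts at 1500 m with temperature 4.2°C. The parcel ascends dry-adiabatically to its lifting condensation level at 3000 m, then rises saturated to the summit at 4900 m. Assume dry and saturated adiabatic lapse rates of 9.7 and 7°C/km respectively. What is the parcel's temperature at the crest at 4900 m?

1500 → 3000 m (dry, 9.7°C/km): ΔT = -9.7 × 1.5 = -14.55°C → T = -10.35°C
3000 → 4900 m (saturated, 7°C/km): ΔT = -7 × 1.9 = -13.3°C → T = -23.65°C

-23.65°C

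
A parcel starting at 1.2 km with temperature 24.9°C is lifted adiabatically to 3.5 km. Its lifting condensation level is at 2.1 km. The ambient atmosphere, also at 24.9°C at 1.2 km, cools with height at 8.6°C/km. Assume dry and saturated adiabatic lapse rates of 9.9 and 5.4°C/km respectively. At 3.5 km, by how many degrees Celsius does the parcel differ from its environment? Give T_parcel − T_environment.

+3.31°C (parcel warmer than environment)

Parcel:
  1200 → 2100 m (dry, 9.9°C/km): ΔT = -9.9 × 0.9 = -8.91°C → T = 15.99°C
  2100 → 3500 m (saturated, 5.4°C/km): ΔT = -5.4 × 1.4 = -7.56°C → T = 8.43°C
Environment:
  1200 → 3500 m (environment, 8.6°C/km): ΔT = -8.6 × 2.3 = -19.78°C → T = 5.12°C
T_parcel − T_env = 8.43 − 5.12 = +3.31°C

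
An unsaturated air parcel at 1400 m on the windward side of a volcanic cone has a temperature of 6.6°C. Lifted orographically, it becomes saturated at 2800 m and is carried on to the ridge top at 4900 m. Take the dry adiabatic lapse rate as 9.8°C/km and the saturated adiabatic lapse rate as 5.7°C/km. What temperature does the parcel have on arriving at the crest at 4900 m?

1400–2800 m, dry: Δz = 1.4 km ⇒ ΔT = -13.72°C; T = -7.12°C
2800–4900 m, saturated: Δz = 2.1 km ⇒ ΔT = -11.97°C; T = -19.09°C

-19.09°C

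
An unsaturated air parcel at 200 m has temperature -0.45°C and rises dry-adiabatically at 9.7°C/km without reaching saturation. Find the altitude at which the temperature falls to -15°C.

Height above start = (-0.45 − (-15)) / 9.7 = 1.5 km
Altitude = 200 m + 1500 m = 1700 m

1700 m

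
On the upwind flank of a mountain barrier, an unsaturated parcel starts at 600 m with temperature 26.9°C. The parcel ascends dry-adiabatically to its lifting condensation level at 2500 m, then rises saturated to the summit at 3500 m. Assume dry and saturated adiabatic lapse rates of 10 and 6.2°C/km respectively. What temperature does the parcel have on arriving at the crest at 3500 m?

1.7°C

600 → 2500 m (dry, 10°C/km): ΔT = -10 × 1.9 = -19°C → T = 7.9°C
2500 → 3500 m (saturated, 6.2°C/km): ΔT = -6.2 × 1 = -6.2°C → T = 1.7°C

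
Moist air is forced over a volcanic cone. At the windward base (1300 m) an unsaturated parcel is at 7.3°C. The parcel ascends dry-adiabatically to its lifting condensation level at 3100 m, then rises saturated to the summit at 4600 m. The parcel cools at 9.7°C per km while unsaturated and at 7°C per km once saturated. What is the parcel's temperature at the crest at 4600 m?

-20.66°C

1300–3100 m, dry: Δz = 1.8 km ⇒ ΔT = -17.46°C; T = -10.16°C
3100–4600 m, saturated: Δz = 1.5 km ⇒ ΔT = -10.5°C; T = -20.66°C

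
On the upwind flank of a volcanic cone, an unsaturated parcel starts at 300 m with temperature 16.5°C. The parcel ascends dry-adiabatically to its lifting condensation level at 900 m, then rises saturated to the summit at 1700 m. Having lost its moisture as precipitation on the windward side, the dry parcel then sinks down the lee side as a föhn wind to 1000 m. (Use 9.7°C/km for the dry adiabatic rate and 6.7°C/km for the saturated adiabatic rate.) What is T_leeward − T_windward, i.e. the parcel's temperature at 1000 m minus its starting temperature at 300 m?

-4.39°C

300 → 900 m (dry, 9.7°C/km): ΔT = -9.7 × 0.6 = -5.82°C → T = 10.68°C
900 → 1700 m (saturated, 6.7°C/km): ΔT = -6.7 × 0.8 = -5.36°C → T = 5.32°C
1700 → 1000 m (dry descent, 9.7°C/km): ΔT = +9.7 × 0.7 = +6.79°C → T = 12.11°C
Net change vs windward start: 12.11 − 16.5 = -4.39°C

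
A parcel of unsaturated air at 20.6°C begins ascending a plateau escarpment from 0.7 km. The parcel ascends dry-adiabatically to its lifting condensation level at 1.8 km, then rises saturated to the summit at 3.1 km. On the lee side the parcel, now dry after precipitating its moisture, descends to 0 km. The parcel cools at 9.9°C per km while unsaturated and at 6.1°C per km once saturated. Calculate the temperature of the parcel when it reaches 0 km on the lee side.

700 → 1800 m (dry, 9.9°C/km): ΔT = -9.9 × 1.1 = -10.89°C → T = 9.71°C
1800 → 3100 m (saturated, 6.1°C/km): ΔT = -6.1 × 1.3 = -7.93°C → T = 1.78°C
3100 → 0 m (dry descent, 9.9°C/km): ΔT = +9.9 × 3.1 = +30.69°C → T = 32.47°C

32.47°C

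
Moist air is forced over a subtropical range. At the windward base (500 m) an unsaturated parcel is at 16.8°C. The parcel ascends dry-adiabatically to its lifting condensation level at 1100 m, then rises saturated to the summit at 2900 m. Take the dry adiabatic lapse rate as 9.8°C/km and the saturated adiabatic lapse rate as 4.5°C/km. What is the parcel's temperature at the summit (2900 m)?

500 → 1100 m (dry, 9.8°C/km): ΔT = -9.8 × 0.6 = -5.88°C → T = 10.92°C
1100 → 2900 m (saturated, 4.5°C/km): ΔT = -4.5 × 1.8 = -8.1°C → T = 2.82°C

2.82°C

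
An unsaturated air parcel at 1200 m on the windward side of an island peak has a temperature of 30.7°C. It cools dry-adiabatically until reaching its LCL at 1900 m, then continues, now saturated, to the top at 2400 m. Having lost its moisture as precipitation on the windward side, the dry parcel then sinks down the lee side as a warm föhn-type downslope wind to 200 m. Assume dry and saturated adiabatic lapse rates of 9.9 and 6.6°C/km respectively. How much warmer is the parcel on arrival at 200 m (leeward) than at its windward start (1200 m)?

+11.55°C

1200–1900 m, dry: Δz = 0.7 km ⇒ ΔT = -6.93°C; T = 23.77°C
1900–2400 m, saturated: Δz = 0.5 km ⇒ ΔT = -3.3°C; T = 20.47°C
2400–200 m, dry descent: Δz = 2.2 km ⇒ ΔT = +21.78°C; T = 42.25°C
Net change vs windward start: 42.25 − 30.7 = +11.55°C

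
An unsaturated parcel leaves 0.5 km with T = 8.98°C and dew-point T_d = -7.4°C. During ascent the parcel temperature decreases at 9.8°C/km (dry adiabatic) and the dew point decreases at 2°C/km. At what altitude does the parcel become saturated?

T and T_d converge at 9.8 − 2 = 7.8°C per km
Height above start = (8.98 − (-7.4)) / 7.8 = 2.1 km
LCL altitude = 500 m + 2100 m = 2600 m

2.6 km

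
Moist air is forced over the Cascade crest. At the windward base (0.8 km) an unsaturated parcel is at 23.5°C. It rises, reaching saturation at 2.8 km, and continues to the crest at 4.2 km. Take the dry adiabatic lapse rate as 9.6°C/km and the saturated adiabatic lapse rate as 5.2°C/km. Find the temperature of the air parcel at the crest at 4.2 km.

From 800 m to 2800 m (dry): cools by 9.6 × 2 = 19.2°C, giving 4.3°C.
From 2800 m to 4200 m (saturated): cools by 5.2 × 1.4 = 7.28°C, giving -2.98°C.

-2.98°C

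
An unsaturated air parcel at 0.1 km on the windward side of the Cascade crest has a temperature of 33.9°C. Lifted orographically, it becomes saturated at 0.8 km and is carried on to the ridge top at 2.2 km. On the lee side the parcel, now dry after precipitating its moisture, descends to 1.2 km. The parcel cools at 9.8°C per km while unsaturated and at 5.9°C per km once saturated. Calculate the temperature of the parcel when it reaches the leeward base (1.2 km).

28.58°C

100 → 800 m (dry, 9.8°C/km): ΔT = -9.8 × 0.7 = -6.86°C → T = 27.04°C
800 → 2200 m (saturated, 5.9°C/km): ΔT = -5.9 × 1.4 = -8.26°C → T = 18.78°C
2200 → 1200 m (dry descent, 9.8°C/km): ΔT = +9.8 × 1 = +9.8°C → T = 28.58°C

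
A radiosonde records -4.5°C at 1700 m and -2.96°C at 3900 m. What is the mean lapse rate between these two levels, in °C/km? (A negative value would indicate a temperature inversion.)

-0.7°C/km

Γ = −ΔT/Δz = (-4.5 − (-2.96)) / (3900 − 1700) m
  = -1.54°C / 2.2 km = -0.7°C/km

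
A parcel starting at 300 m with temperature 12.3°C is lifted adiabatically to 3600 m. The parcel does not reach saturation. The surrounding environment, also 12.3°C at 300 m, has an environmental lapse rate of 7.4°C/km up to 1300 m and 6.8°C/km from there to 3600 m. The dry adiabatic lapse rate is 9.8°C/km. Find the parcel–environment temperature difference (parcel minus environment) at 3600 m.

-9.3°C (parcel cooler than environment)

Parcel:
  Dry to 3600 m: -9.8 × 3.3 km = -32.34°C, so T = -20.04°C.
Environment:
  Environment, lower layer to 1300 m: -7.4 × 1 km = -7.4°C, so T = 4.9°C.
  Environment, upper layer to 3600 m: -6.8 × 2.3 km = -15.64°C, so T = -10.74°C.
T_parcel − T_env = -20.04 − (-10.74) = -9.3°C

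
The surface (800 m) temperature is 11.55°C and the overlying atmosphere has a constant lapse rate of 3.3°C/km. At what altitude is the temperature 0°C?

4300 m

Height above start = (11.55 − 0) / 3.3 = 3.5 km
Altitude = 800 m + 3500 m = 4300 m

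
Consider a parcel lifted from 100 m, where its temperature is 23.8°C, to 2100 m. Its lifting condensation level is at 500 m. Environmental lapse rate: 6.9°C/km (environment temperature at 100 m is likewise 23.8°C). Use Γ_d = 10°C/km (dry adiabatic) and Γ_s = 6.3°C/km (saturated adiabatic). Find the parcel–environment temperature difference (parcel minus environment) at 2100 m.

-0.28°C (parcel cooler than environment)

Parcel:
  Dry to 500 m: -10 × 0.4 km = -4°C, so T = 19.8°C.
  Saturated to 2100 m: -6.3 × 1.6 km = -10.08°C, so T = 9.72°C.
Environment:
  Environment to 2100 m: -6.9 × 2 km = -13.8°C, so T = 10°C.
T_parcel − T_env = 9.72 − 10 = -0.28°C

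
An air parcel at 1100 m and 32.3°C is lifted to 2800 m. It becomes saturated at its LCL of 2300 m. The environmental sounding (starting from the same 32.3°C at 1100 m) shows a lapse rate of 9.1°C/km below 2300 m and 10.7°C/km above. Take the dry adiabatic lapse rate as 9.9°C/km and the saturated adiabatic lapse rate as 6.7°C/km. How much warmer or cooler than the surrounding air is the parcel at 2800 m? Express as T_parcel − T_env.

+1.04°C (parcel warmer than environment)

Parcel:
  1100–2300 m, dry: Δz = 1.2 km ⇒ ΔT = -11.88°C; T = 20.42°C
  2300–2800 m, saturated: Δz = 0.5 km ⇒ ΔT = -3.35°C; T = 17.07°C
Environment:
  1100–2300 m, environment, lower layer: Δz = 1.2 km ⇒ ΔT = -10.92°C; T = 21.38°C
  2300–2800 m, environment, upper layer: Δz = 0.5 km ⇒ ΔT = -5.35°C; T = 16.03°C
T_parcel − T_env = 17.07 − 16.03 = +1.04°C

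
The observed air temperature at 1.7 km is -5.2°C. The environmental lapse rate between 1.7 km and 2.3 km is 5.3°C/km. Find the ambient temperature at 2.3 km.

1700–2300 m, environmental: Δz = 0.6 km ⇒ ΔT = -3.18°C; T = -8.38°C

-8.38°C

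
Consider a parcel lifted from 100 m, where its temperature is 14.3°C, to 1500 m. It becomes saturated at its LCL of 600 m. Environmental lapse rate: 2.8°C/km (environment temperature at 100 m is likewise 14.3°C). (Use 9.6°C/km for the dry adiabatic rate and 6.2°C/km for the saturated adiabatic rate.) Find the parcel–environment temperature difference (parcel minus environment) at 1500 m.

Parcel:
  100–600 m, dry: Δz = 0.5 km ⇒ ΔT = -4.8°C; T = 9.5°C
  600–1500 m, saturated: Δz = 0.9 km ⇒ ΔT = -5.58°C; T = 3.92°C
Environment:
  100–1500 m, environment: Δz = 1.4 km ⇒ ΔT = -3.92°C; T = 10.38°C
T_parcel − T_env = 3.92 − 10.38 = -6.46°C

-6.46°C (parcel cooler than environment)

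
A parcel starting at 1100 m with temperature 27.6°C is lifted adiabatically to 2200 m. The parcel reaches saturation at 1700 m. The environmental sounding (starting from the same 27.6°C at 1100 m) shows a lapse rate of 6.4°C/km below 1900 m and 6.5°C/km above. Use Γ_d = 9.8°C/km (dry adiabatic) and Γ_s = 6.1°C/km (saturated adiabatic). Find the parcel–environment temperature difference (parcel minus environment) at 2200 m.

Parcel:
  1100 → 1700 m (dry, 9.8°C/km): ΔT = -9.8 × 0.6 = -5.88°C → T = 21.72°C
  1700 → 2200 m (saturated, 6.1°C/km): ΔT = -6.1 × 0.5 = -3.05°C → T = 18.67°C
Environment:
  1100 → 1900 m (environment, lower layer, 6.4°C/km): ΔT = -6.4 × 0.8 = -5.12°C → T = 22.48°C
  1900 → 2200 m (environment, upper layer, 6.5°C/km): ΔT = -6.5 × 0.3 = -1.95°C → T = 20.53°C
T_parcel − T_env = 18.67 − 20.53 = -1.86°C

-1.86°C (parcel cooler than environment)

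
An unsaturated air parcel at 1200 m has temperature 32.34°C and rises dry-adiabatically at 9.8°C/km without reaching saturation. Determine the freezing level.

Height above start = (32.34 − 0) / 9.8 = 3.3 km
Altitude = 1200 m + 3300 m = 4500 m

4500 m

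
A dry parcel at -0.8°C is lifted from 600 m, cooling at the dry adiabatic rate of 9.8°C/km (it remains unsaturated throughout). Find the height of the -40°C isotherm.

Height above start = (-0.8 − (-40)) / 9.8 = 4 km
Altitude = 600 m + 4000 m = 4600 m

4600 m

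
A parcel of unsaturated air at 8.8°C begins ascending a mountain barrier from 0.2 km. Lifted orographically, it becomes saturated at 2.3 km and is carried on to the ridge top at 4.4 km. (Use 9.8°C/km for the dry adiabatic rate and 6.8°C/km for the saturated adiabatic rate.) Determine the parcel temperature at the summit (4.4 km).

-26.06°C

200–2300 m, dry: Δz = 2.1 km ⇒ ΔT = -20.58°C; T = -11.78°C
2300–4400 m, saturated: Δz = 2.1 km ⇒ ΔT = -14.28°C; T = -26.06°C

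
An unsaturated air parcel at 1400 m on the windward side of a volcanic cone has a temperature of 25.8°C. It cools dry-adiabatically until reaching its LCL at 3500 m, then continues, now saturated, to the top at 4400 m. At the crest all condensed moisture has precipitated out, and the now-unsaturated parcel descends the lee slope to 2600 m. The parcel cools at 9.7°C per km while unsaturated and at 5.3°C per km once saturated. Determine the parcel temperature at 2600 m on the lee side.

18.12°C

1400 → 3500 m (dry, 9.7°C/km): ΔT = -9.7 × 2.1 = -20.37°C → T = 5.43°C
3500 → 4400 m (saturated, 5.3°C/km): ΔT = -5.3 × 0.9 = -4.77°C → T = 0.66°C
4400 → 2600 m (dry descent, 9.7°C/km): ΔT = +9.7 × 1.8 = +17.46°C → T = 18.12°C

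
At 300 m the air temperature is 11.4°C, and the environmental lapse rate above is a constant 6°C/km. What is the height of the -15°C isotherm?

4700 m

Height above start = (11.4 − (-15)) / 6 = 4.4 km
Altitude = 300 m + 4400 m = 4700 m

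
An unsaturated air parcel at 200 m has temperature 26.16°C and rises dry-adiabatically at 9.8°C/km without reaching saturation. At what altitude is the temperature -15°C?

Height above start = (26.16 − (-15)) / 9.8 = 4.2 km
Altitude = 200 m + 4200 m = 4400 m

4400 m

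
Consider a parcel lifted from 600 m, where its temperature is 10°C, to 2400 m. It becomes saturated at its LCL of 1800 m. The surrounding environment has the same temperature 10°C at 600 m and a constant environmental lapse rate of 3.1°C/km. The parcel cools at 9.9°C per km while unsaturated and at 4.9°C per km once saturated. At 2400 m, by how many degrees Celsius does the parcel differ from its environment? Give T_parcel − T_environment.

Parcel:
  From 600 m to 1800 m (dry): cools by 9.9 × 1.2 = 11.88°C, giving -1.88°C.
  From 1800 m to 2400 m (saturated): cools by 4.9 × 0.6 = 2.94°C, giving -4.82°C.
Environment:
  From 600 m to 2400 m (environment): cools by 3.1 × 1.8 = 5.58°C, giving 4.42°C.
T_parcel − T_env = -4.82 − 4.42 = -9.24°C

-9.24°C (parcel cooler than environment)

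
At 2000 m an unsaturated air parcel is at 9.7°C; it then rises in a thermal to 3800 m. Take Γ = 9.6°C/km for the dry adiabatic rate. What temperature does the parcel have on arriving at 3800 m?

Dry adiabatic to 3800 m: -9.6 × 1.8 km = -17.28°C, so T = -7.58°C.

-7.58°C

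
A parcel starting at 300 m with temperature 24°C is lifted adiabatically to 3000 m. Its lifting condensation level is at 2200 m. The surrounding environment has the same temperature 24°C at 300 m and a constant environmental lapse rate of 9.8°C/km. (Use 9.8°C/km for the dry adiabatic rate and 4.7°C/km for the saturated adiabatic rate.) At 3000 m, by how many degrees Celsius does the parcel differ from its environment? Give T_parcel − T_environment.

Parcel:
  From 300 m to 2200 m (dry): cools by 9.8 × 1.9 = 18.62°C, giving 5.38°C.
  From 2200 m to 3000 m (saturated): cools by 4.7 × 0.8 = 3.76°C, giving 1.62°C.
Environment:
  From 300 m to 3000 m (environment): cools by 9.8 × 2.7 = 26.46°C, giving -2.46°C.
T_parcel − T_env = 1.62 − (-2.46) = +4.08°C

+4.08°C (parcel warmer than environment)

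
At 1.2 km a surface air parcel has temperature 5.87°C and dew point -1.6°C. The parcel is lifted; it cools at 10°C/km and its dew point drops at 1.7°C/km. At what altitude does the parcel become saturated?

2.1 km

T and T_d converge at 10 − 1.7 = 8.3°C per km
Height above start = (5.87 − (-1.6)) / 8.3 = 0.9 km
LCL altitude = 1200 m + 900 m = 2100 m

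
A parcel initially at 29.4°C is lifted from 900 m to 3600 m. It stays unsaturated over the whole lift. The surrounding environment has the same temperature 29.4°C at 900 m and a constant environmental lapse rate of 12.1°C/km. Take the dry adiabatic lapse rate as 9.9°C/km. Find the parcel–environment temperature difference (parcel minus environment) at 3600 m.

+5.94°C (parcel warmer than environment)

Parcel:
  900–3600 m, dry: Δz = 2.7 km ⇒ ΔT = -26.73°C; T = 2.67°C
Environment:
  900–3600 m, environment: Δz = 2.7 km ⇒ ΔT = -32.67°C; T = -3.27°C
T_parcel − T_env = 2.67 − (-3.27) = +5.94°C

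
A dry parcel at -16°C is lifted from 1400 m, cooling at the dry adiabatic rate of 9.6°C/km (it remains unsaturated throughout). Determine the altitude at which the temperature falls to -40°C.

Height above start = (-16 − (-40)) / 9.6 = 2.5 km
Altitude = 1400 m + 2500 m = 3900 m

3900 m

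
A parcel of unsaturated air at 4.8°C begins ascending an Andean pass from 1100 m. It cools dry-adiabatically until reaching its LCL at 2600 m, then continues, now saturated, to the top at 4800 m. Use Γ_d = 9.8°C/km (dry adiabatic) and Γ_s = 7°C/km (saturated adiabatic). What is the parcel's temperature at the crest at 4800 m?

-25.3°C

Dry to 2600 m: -9.8 × 1.5 km = -14.7°C, so T = -9.9°C.
Saturated to 4800 m: -7 × 2.2 km = -15.4°C, so T = -25.3°C.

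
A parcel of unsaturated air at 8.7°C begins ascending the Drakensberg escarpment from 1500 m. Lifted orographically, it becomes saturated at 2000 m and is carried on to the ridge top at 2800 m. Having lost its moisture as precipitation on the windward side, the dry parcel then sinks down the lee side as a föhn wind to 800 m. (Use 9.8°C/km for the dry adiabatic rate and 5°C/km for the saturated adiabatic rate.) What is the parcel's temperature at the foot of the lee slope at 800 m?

19.4°C

Dry to 2000 m: -9.8 × 0.5 km = -4.9°C, so T = 3.8°C.
Saturated to 2800 m: -5 × 0.8 km = -4°C, so T = -0.2°C.
Dry descent to 800 m: +9.8 × 2 km = +19.6°C, so T = 19.4°C.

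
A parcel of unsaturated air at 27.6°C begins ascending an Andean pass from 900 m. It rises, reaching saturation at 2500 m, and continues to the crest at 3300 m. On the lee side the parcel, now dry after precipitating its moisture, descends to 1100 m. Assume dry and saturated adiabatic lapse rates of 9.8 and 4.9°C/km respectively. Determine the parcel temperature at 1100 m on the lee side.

29.56°C

From 900 m to 2500 m (dry): cools by 9.8 × 1.6 = 15.68°C, giving 11.92°C.
From 2500 m to 3300 m (saturated): cools by 4.9 × 0.8 = 3.92°C, giving 8°C.
From 3300 m to 1100 m (dry descent): warms by 9.8 × 2.2 = 21.56°C, giving 29.56°C.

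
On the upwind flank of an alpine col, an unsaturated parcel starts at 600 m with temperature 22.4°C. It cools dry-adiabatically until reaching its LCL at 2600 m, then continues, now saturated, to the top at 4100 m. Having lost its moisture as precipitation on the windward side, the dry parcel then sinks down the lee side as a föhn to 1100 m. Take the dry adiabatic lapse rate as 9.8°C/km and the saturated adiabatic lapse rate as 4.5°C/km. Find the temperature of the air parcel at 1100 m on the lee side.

600 → 2600 m (dry, 9.8°C/km): ΔT = -9.8 × 2 = -19.6°C → T = 2.8°C
2600 → 4100 m (saturated, 4.5°C/km): ΔT = -4.5 × 1.5 = -6.75°C → T = -3.95°C
4100 → 1100 m (dry descent, 9.8°C/km): ΔT = +9.8 × 3 = +29.4°C → T = 25.45°C

25.45°C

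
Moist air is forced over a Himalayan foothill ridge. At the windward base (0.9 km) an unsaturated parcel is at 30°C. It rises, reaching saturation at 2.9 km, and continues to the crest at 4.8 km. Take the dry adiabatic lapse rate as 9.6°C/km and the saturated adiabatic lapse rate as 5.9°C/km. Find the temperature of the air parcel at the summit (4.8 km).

-0.41°C

Dry to 2900 m: -9.6 × 2 km = -19.2°C, so T = 10.8°C.
Saturated to 4800 m: -5.9 × 1.9 km = -11.21°C, so T = -0.41°C.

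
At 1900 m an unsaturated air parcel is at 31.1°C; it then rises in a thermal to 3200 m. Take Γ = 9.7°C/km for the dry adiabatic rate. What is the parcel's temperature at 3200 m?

From 1900 m to 3200 m (dry adiabatic): cools by 9.7 × 1.3 = 12.61°C, giving 18.49°C.

18.49°C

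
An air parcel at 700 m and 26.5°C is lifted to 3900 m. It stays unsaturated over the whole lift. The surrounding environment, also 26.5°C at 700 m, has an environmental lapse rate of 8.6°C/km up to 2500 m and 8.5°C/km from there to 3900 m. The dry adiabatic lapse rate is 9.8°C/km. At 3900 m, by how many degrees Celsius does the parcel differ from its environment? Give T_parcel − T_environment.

-3.98°C (parcel cooler than environment)

Parcel:
  700 → 3900 m (dry, 9.8°C/km): ΔT = -9.8 × 3.2 = -31.36°C → T = -4.86°C
Environment:
  700 → 2500 m (environment, lower layer, 8.6°C/km): ΔT = -8.6 × 1.8 = -15.48°C → T = 11.02°C
  2500 → 3900 m (environment, upper layer, 8.5°C/km): ΔT = -8.5 × 1.4 = -11.9°C → T = -0.88°C
T_parcel − T_env = -4.86 − (-0.88) = -3.98°C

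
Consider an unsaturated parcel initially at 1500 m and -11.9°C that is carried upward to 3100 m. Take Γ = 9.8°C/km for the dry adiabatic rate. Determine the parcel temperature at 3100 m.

1500–3100 m, dry adiabatic: Δz = 1.6 km ⇒ ΔT = -15.68°C; T = -27.58°C

-27.58°C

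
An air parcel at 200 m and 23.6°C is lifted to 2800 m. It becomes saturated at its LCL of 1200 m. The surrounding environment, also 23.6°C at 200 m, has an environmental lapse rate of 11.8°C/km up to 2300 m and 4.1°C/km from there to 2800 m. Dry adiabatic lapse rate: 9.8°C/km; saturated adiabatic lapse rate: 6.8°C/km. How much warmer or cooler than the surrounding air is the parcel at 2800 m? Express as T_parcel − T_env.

+6.15°C (parcel warmer than environment)

Parcel:
  Dry to 1200 m: -9.8 × 1 km = -9.8°C, so T = 13.8°C.
  Saturated to 2800 m: -6.8 × 1.6 km = -10.88°C, so T = 2.92°C.
Environment:
  Environment, lower layer to 2300 m: -11.8 × 2.1 km = -24.78°C, so T = -1.18°C.
  Environment, upper layer to 2800 m: -4.1 × 0.5 km = -2.05°C, so T = -3.23°C.
T_parcel − T_env = 2.92 − (-3.23) = +6.15°C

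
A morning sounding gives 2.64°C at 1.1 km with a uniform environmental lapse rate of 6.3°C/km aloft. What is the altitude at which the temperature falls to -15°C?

3.9 km

Height above start = (2.64 − (-15)) / 6.3 = 2.8 km
Altitude = 1100 m + 2800 m = 3900 m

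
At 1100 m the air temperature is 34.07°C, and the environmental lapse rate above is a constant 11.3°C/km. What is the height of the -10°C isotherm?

Height above start = (34.07 − (-10)) / 11.3 = 3.9 km
Altitude = 1100 m + 3900 m = 5000 m

5000 m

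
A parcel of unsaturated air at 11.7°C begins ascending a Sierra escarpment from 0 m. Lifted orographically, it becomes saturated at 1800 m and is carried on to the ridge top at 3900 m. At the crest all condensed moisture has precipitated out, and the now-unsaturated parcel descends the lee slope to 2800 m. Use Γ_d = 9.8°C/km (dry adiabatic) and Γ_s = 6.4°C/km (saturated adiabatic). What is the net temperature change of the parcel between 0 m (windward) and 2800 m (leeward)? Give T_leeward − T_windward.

From 0 m to 1800 m (dry): cools by 9.8 × 1.8 = 17.64°C, giving -5.94°C.
From 1800 m to 3900 m (saturated): cools by 6.4 × 2.1 = 13.44°C, giving -19.38°C.
From 3900 m to 2800 m (dry descent): warms by 9.8 × 1.1 = 10.78°C, giving -8.6°C.
Net change vs windward start: -8.6 − 11.7 = -20.3°C

-20.3°C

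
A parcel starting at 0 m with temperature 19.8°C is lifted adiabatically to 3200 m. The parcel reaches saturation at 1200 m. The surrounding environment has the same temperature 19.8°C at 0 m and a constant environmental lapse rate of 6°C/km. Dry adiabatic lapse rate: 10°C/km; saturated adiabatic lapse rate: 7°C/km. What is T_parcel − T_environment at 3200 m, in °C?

Parcel:
  0 → 1200 m (dry, 10°C/km): ΔT = -10 × 1.2 = -12°C → T = 7.8°C
  1200 → 3200 m (saturated, 7°C/km): ΔT = -7 × 2 = -14°C → T = -6.2°C
Environment:
  0 → 3200 m (environment, 6°C/km): ΔT = -6 × 3.2 = -19.2°C → T = 0.6°C
T_parcel − T_env = -6.2 − 0.6 = -6.8°C

-6.8°C (parcel cooler than environment)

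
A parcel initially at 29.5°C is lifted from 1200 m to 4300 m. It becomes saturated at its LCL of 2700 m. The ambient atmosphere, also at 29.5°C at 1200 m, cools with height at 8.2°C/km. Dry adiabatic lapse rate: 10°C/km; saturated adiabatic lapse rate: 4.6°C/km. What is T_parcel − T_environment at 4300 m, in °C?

Parcel:
  1200–2700 m, dry: Δz = 1.5 km ⇒ ΔT = -15°C; T = 14.5°C
  2700–4300 m, saturated: Δz = 1.6 km ⇒ ΔT = -7.36°C; T = 7.14°C
Environment:
  1200–4300 m, environment: Δz = 3.1 km ⇒ ΔT = -25.42°C; T = 4.08°C
T_parcel − T_env = 7.14 − 4.08 = +3.06°C

+3.06°C (parcel warmer than environment)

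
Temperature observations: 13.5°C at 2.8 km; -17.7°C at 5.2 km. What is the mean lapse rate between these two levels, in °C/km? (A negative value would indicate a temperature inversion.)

Γ = −ΔT/Δz = (13.5 − (-17.7)) / (5200 − 2800) m
  = 31.2°C / 2.4 km = 13°C/km

13°C/km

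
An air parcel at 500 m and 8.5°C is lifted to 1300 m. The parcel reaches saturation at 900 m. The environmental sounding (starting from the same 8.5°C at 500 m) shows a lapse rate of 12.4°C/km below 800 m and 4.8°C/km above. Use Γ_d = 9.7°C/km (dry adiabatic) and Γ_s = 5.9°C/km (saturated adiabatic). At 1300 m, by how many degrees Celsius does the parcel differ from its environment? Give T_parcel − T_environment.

-0.12°C (parcel cooler than environment)

Parcel:
  500 → 900 m (dry, 9.7°C/km): ΔT = -9.7 × 0.4 = -3.88°C → T = 4.62°C
  900 → 1300 m (saturated, 5.9°C/km): ΔT = -5.9 × 0.4 = -2.36°C → T = 2.26°C
Environment:
  500 → 800 m (environment, lower layer, 12.4°C/km): ΔT = -12.4 × 0.3 = -3.72°C → T = 4.78°C
  800 → 1300 m (environment, upper layer, 4.8°C/km): ΔT = -4.8 × 0.5 = -2.4°C → T = 2.38°C
T_parcel − T_env = 2.26 − 2.38 = -0.12°C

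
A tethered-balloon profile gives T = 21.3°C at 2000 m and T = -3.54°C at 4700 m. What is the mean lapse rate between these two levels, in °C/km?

Γ = −ΔT/Δz = (21.3 − (-3.54)) / (4700 − 2000) m
  = 24.84°C / 2.7 km = 9.2°C/km

9.2°C/km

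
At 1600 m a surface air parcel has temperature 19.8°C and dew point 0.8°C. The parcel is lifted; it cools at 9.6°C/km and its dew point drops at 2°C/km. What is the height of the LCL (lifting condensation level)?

T and T_d converge at 9.6 − 2 = 7.6°C per km
Height above start = (19.8 − 0.8) / 7.6 = 2.5 km
LCL altitude = 1600 m + 2500 m = 4100 m

4100 m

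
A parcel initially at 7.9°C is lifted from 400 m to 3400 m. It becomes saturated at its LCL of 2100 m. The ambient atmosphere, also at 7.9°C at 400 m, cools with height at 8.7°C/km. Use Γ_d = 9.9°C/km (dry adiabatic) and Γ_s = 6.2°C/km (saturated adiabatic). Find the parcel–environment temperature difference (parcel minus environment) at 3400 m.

Parcel:
  Dry to 2100 m: -9.9 × 1.7 km = -16.83°C, so T = -8.93°C.
  Saturated to 3400 m: -6.2 × 1.3 km = -8.06°C, so T = -16.99°C.
Environment:
  Environment to 3400 m: -8.7 × 3 km = -26.1°C, so T = -18.2°C.
T_parcel − T_env = -16.99 − (-18.2) = +1.21°C

+1.21°C (parcel warmer than environment)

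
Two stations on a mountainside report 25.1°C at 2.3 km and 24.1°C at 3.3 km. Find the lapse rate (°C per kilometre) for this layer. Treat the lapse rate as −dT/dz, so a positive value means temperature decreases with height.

1°C/km

Γ = −ΔT/Δz = (25.1 − 24.1) / (3300 − 2300) m
  = 1°C / 1 km = 1°C/km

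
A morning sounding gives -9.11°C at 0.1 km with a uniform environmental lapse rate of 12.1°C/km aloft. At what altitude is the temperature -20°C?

1 km

Height above start = (-9.11 − (-20)) / 12.1 = 0.9 km
Altitude = 100 m + 900 m = 1000 m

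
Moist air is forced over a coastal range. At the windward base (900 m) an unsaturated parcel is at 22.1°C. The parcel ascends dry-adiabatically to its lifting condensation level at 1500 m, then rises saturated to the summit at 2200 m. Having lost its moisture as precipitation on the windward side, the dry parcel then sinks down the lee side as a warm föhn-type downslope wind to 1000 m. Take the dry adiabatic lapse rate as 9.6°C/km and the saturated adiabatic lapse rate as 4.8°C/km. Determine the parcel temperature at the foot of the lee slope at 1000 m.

24.5°C

900 → 1500 m (dry, 9.6°C/km): ΔT = -9.6 × 0.6 = -5.76°C → T = 16.34°C
1500 → 2200 m (saturated, 4.8°C/km): ΔT = -4.8 × 0.7 = -3.36°C → T = 12.98°C
2200 → 1000 m (dry descent, 9.6°C/km): ΔT = +9.6 × 1.2 = +11.52°C → T = 24.5°C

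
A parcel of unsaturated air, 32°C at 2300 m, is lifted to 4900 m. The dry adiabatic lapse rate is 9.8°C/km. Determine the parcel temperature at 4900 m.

From 2300 m to 4900 m (dry adiabatic): cools by 9.8 × 2.6 = 25.48°C, giving 6.52°C.

6.52°C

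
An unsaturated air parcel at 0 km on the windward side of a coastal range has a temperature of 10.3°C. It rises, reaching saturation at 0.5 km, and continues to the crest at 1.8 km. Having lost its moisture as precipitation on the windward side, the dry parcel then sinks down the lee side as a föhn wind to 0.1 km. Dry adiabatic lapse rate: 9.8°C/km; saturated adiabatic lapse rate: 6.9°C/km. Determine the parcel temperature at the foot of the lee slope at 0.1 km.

13.09°C

0–500 m, dry: Δz = 0.5 km ⇒ ΔT = -4.9°C; T = 5.4°C
500–1800 m, saturated: Δz = 1.3 km ⇒ ΔT = -8.97°C; T = -3.57°C
1800–100 m, dry descent: Δz = 1.7 km ⇒ ΔT = +16.66°C; T = 13.09°C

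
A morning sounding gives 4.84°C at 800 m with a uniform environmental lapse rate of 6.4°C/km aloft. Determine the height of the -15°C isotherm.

Height above start = (4.84 − (-15)) / 6.4 = 3.1 km
Altitude = 800 m + 3100 m = 3900 m

3900 m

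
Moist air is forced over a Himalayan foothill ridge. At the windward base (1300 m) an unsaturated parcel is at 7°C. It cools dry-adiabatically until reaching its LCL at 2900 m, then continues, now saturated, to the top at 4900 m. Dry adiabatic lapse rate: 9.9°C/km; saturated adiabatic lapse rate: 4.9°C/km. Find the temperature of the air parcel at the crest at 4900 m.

1300 → 2900 m (dry, 9.9°C/km): ΔT = -9.9 × 1.6 = -15.84°C → T = -8.84°C
2900 → 4900 m (saturated, 4.9°C/km): ΔT = -4.9 × 2 = -9.8°C → T = -18.64°C

-18.64°C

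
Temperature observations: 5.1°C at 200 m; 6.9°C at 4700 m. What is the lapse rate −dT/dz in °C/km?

Γ = −ΔT/Δz = (5.1 − 6.9) / (4700 − 200) m
  = -1.8°C / 4.5 km = -0.4°C/km

-0.4°C/km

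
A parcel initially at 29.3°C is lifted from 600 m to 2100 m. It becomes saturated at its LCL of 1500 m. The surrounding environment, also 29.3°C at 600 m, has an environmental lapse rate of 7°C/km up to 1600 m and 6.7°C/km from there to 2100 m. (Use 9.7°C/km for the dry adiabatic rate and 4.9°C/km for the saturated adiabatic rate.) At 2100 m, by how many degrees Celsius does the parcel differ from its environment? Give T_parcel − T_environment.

-1.32°C (parcel cooler than environment)

Parcel:
  600–1500 m, dry: Δz = 0.9 km ⇒ ΔT = -8.73°C; T = 20.57°C
  1500–2100 m, saturated: Δz = 0.6 km ⇒ ΔT = -2.94°C; T = 17.63°C
Environment:
  600–1600 m, environment, lower layer: Δz = 1 km ⇒ ΔT = -7°C; T = 22.3°C
  1600–2100 m, environment, upper layer: Δz = 0.5 km ⇒ ΔT = -3.35°C; T = 18.95°C
T_parcel − T_env = 17.63 − 18.95 = -1.32°C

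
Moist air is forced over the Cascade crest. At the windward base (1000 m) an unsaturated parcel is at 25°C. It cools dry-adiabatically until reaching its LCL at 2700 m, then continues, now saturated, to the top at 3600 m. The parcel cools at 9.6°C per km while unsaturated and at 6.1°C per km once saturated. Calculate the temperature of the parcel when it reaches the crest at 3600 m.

3.19°C

Dry to 2700 m: -9.6 × 1.7 km = -16.32°C, so T = 8.68°C.
Saturated to 3600 m: -6.1 × 0.9 km = -5.49°C, so T = 3.19°C.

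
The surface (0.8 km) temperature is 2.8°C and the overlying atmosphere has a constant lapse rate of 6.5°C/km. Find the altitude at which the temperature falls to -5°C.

Height above start = (2.8 − (-5)) / 6.5 = 1.2 km
Altitude = 800 m + 1200 m = 2000 m

2 km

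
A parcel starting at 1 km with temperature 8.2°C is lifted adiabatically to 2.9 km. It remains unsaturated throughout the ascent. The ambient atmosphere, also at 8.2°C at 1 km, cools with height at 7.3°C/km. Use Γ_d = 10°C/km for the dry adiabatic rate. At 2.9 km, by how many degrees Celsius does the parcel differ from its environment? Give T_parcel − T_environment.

Parcel:
  Dry to 2900 m: -10 × 1.9 km = -19°C, so T = -10.8°C.
Environment:
  Environment to 2900 m: -7.3 × 1.9 km = -13.87°C, so T = -5.67°C.
T_parcel − T_env = -10.8 − (-5.67) = -5.13°C

-5.13°C (parcel cooler than environment)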